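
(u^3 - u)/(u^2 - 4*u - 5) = u*(u - 1)/(u - 5)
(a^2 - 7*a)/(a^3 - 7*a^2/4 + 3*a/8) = 8*(a - 7)/(8*a^2 - 14*a + 3)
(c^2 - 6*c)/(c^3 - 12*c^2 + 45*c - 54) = c/(c^2 - 6*c + 9)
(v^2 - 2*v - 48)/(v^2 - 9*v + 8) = (v + 6)/(v - 1)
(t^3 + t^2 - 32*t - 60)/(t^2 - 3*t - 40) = (t^2 - 4*t - 12)/(t - 8)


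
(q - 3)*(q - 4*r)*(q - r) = q^3 - 5*q^2*r - 3*q^2 + 4*q*r^2 + 15*q*r - 12*r^2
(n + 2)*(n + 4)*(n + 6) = n^3 + 12*n^2 + 44*n + 48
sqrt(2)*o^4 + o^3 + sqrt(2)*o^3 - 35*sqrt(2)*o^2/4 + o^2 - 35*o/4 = o*(o - 5/2)*(o + 7/2)*(sqrt(2)*o + 1)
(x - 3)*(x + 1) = x^2 - 2*x - 3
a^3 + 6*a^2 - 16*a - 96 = (a - 4)*(a + 4)*(a + 6)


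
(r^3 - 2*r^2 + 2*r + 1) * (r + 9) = r^4 + 7*r^3 - 16*r^2 + 19*r + 9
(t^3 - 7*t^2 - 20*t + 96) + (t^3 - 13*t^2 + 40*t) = 2*t^3 - 20*t^2 + 20*t + 96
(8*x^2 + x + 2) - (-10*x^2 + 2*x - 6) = 18*x^2 - x + 8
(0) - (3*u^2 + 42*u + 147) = -3*u^2 - 42*u - 147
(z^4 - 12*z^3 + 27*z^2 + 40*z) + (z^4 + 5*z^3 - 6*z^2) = 2*z^4 - 7*z^3 + 21*z^2 + 40*z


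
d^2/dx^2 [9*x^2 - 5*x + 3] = 18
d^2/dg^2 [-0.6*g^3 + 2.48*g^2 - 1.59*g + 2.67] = 4.96 - 3.6*g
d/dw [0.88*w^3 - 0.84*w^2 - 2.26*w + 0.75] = 2.64*w^2 - 1.68*w - 2.26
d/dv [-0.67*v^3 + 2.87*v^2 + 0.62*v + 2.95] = -2.01*v^2 + 5.74*v + 0.62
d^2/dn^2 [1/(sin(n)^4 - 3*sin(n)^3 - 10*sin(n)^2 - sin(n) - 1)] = (16*sin(n)^8 - 69*sin(n)^7 - 59*sin(n)^6 + 421*sin(n)^5 + 494*sin(n)^4 - 473*sin(n)^3 - 669*sin(n)^2 - 43*sin(n) + 18)/(-sin(n)^4 + 3*sin(n)^3 + 10*sin(n)^2 + sin(n) + 1)^3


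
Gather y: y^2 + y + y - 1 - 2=y^2 + 2*y - 3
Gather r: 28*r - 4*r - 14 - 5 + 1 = 24*r - 18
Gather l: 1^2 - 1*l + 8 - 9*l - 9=-10*l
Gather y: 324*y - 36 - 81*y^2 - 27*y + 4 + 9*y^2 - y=-72*y^2 + 296*y - 32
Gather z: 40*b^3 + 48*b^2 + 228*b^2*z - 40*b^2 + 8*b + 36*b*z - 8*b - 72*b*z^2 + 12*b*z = 40*b^3 + 8*b^2 - 72*b*z^2 + z*(228*b^2 + 48*b)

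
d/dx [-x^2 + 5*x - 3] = 5 - 2*x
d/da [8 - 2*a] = -2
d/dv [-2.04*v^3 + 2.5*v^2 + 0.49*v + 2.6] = -6.12*v^2 + 5.0*v + 0.49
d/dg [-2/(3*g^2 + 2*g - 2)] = 4*(3*g + 1)/(3*g^2 + 2*g - 2)^2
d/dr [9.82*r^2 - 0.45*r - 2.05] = 19.64*r - 0.45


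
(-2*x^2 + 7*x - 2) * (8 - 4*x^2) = 8*x^4 - 28*x^3 - 8*x^2 + 56*x - 16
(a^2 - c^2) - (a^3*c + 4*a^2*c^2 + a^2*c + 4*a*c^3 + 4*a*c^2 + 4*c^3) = -a^3*c - 4*a^2*c^2 - a^2*c + a^2 - 4*a*c^3 - 4*a*c^2 - 4*c^3 - c^2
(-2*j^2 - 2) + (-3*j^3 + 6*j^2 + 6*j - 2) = -3*j^3 + 4*j^2 + 6*j - 4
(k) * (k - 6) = k^2 - 6*k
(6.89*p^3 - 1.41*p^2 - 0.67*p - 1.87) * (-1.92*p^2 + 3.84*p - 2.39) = -13.2288*p^5 + 29.1648*p^4 - 20.5951*p^3 + 4.3875*p^2 - 5.5795*p + 4.4693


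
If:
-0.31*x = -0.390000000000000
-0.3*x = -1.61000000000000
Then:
No Solution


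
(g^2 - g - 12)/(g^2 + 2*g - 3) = (g - 4)/(g - 1)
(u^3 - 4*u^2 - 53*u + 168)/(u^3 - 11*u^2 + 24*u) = (u + 7)/u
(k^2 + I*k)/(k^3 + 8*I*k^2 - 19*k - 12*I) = k/(k^2 + 7*I*k - 12)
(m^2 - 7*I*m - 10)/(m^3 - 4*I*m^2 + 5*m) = (m - 2*I)/(m*(m + I))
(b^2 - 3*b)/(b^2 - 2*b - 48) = b*(3 - b)/(-b^2 + 2*b + 48)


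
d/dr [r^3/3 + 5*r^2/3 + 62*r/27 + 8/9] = r^2 + 10*r/3 + 62/27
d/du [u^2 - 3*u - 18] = 2*u - 3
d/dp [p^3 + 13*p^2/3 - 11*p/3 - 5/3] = 3*p^2 + 26*p/3 - 11/3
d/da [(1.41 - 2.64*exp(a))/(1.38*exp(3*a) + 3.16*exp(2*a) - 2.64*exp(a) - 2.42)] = (7.2864*exp(3*a) + 2.505*exp(2*a) - 8.9112*exp(a) + 10.1112)*exp(a)/(1.9044*exp(6*a) + 8.7216*exp(5*a) + 2.6992*exp(4*a) - 23.364*exp(3*a) - 8.3248*exp(2*a) + 12.7776*exp(a) + 5.8564)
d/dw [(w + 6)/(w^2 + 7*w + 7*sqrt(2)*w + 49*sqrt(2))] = (w^2 + 7*w + 7*sqrt(2)*w - (w + 6)*(2*w + 7 + 7*sqrt(2)) + 49*sqrt(2))/(w^2 + 7*w + 7*sqrt(2)*w + 49*sqrt(2))^2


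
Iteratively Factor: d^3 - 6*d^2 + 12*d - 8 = (d - 2)*(d^2 - 4*d + 4) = (d - 2)^2*(d - 2)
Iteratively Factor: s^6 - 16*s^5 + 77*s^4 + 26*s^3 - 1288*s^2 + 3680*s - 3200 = (s + 4)*(s^5 - 20*s^4 + 157*s^3 - 602*s^2 + 1120*s - 800) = (s - 4)*(s + 4)*(s^4 - 16*s^3 + 93*s^2 - 230*s + 200) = (s - 5)*(s - 4)*(s + 4)*(s^3 - 11*s^2 + 38*s - 40) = (s - 5)^2*(s - 4)*(s + 4)*(s^2 - 6*s + 8) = (s - 5)^2*(s - 4)^2*(s + 4)*(s - 2)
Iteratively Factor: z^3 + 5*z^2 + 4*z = (z + 1)*(z^2 + 4*z) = (z + 1)*(z + 4)*(z)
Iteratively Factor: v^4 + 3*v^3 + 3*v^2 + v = (v + 1)*(v^3 + 2*v^2 + v) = v*(v + 1)*(v^2 + 2*v + 1) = v*(v + 1)^2*(v + 1)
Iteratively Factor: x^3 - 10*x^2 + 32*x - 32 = (x - 2)*(x^2 - 8*x + 16) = (x - 4)*(x - 2)*(x - 4)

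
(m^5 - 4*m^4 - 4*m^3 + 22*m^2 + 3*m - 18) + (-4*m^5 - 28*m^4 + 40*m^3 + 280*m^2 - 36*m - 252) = -3*m^5 - 32*m^4 + 36*m^3 + 302*m^2 - 33*m - 270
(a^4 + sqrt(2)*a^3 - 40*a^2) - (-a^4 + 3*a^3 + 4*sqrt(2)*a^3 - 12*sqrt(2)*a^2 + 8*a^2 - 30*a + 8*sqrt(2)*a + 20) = 2*a^4 - 3*sqrt(2)*a^3 - 3*a^3 - 48*a^2 + 12*sqrt(2)*a^2 - 8*sqrt(2)*a + 30*a - 20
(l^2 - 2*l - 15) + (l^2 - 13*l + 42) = 2*l^2 - 15*l + 27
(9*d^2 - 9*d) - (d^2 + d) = 8*d^2 - 10*d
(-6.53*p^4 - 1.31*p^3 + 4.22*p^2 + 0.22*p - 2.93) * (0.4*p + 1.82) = -2.612*p^5 - 12.4086*p^4 - 0.6962*p^3 + 7.7684*p^2 - 0.7716*p - 5.3326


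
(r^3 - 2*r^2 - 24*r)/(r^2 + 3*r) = (r^2 - 2*r - 24)/(r + 3)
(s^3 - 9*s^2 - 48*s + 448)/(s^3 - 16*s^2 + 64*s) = (s + 7)/s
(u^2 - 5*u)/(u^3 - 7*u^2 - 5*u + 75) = u/(u^2 - 2*u - 15)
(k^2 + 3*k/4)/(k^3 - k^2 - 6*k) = (k + 3/4)/(k^2 - k - 6)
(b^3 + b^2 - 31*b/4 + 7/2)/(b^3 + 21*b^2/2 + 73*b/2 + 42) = (b^2 - 5*b/2 + 1)/(b^2 + 7*b + 12)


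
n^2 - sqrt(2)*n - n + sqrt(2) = (n - 1)*(n - sqrt(2))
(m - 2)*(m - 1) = m^2 - 3*m + 2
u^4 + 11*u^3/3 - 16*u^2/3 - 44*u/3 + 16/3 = (u - 2)*(u - 1/3)*(u + 2)*(u + 4)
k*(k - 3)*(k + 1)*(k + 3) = k^4 + k^3 - 9*k^2 - 9*k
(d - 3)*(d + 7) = d^2 + 4*d - 21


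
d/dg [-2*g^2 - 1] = -4*g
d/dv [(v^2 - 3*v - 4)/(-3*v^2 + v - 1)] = (-8*v^2 - 26*v + 7)/(9*v^4 - 6*v^3 + 7*v^2 - 2*v + 1)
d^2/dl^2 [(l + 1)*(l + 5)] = 2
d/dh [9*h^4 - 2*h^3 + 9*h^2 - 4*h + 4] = 36*h^3 - 6*h^2 + 18*h - 4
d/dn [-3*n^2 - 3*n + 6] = -6*n - 3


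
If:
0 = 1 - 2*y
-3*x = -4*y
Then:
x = 2/3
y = 1/2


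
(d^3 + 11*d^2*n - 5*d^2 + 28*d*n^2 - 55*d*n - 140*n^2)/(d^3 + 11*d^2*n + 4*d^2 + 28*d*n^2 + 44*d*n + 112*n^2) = (d - 5)/(d + 4)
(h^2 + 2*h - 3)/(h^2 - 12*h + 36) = (h^2 + 2*h - 3)/(h^2 - 12*h + 36)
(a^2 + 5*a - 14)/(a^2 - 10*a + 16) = (a + 7)/(a - 8)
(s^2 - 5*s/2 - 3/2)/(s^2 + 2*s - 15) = (s + 1/2)/(s + 5)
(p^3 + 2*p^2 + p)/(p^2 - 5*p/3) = 3*(p^2 + 2*p + 1)/(3*p - 5)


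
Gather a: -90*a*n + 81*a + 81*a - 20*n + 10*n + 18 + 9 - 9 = a*(162 - 90*n) - 10*n + 18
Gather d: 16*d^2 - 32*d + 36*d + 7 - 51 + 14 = 16*d^2 + 4*d - 30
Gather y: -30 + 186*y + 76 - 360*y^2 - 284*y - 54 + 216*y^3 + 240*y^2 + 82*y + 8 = 216*y^3 - 120*y^2 - 16*y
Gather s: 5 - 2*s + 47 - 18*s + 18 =70 - 20*s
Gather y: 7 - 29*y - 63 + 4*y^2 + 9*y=4*y^2 - 20*y - 56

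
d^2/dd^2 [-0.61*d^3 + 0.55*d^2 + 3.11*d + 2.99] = 1.1 - 3.66*d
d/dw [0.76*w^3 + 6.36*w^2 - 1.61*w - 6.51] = 2.28*w^2 + 12.72*w - 1.61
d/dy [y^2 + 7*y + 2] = 2*y + 7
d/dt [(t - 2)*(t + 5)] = 2*t + 3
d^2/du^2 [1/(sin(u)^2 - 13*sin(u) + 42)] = (-4*sin(u)^4 + 39*sin(u)^3 + 5*sin(u)^2 - 624*sin(u) + 254)/(sin(u)^2 - 13*sin(u) + 42)^3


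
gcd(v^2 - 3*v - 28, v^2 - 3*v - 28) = v^2 - 3*v - 28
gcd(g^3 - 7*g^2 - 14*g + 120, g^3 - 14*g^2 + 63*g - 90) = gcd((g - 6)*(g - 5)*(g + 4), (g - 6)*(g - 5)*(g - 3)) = g^2 - 11*g + 30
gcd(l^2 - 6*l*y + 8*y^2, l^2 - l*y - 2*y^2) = -l + 2*y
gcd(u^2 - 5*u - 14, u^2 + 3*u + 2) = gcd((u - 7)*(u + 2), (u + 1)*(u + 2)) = u + 2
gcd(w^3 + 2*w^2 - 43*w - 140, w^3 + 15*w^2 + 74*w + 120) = w^2 + 9*w + 20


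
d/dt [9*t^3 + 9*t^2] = 9*t*(3*t + 2)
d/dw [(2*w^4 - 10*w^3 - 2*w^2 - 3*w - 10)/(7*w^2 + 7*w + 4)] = (28*w^5 - 28*w^4 - 108*w^3 - 113*w^2 + 124*w + 58)/(49*w^4 + 98*w^3 + 105*w^2 + 56*w + 16)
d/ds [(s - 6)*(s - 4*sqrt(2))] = 2*s - 6 - 4*sqrt(2)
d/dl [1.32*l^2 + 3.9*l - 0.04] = 2.64*l + 3.9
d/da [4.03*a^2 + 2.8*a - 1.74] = 8.06*a + 2.8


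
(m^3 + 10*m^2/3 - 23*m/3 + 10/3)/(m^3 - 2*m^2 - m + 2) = (m^2 + 13*m/3 - 10/3)/(m^2 - m - 2)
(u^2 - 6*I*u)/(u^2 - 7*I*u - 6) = u/(u - I)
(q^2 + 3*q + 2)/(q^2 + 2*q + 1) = (q + 2)/(q + 1)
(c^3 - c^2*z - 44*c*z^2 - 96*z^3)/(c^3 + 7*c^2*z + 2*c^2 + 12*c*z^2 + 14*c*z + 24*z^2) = (c - 8*z)/(c + 2)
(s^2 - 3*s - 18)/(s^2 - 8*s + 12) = (s + 3)/(s - 2)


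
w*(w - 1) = w^2 - w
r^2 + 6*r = r*(r + 6)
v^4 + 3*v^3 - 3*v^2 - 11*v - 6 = (v - 2)*(v + 1)^2*(v + 3)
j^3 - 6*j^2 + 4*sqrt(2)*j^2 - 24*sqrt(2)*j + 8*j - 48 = (j - 6)*(j + 2*sqrt(2))^2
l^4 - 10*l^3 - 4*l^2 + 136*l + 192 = (l - 8)*(l - 6)*(l + 2)^2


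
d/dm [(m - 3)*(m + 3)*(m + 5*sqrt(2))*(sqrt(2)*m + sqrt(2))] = 4*sqrt(2)*m^3 + 3*sqrt(2)*m^2 + 30*m^2 - 18*sqrt(2)*m + 20*m - 90 - 9*sqrt(2)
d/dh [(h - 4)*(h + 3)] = 2*h - 1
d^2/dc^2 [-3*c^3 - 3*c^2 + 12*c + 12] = -18*c - 6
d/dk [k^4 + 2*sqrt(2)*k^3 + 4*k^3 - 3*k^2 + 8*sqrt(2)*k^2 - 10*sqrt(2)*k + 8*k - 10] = 4*k^3 + 6*sqrt(2)*k^2 + 12*k^2 - 6*k + 16*sqrt(2)*k - 10*sqrt(2) + 8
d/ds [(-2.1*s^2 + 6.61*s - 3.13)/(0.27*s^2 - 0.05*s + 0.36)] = (-1.6797*s^2 + 0.1782*s + 2.2231)/(0.0729*s^4 - 0.027*s^3 + 0.1969*s^2 - 0.036*s + 0.1296)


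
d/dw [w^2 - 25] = 2*w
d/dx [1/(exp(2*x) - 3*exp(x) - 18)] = (3 - 2*exp(x))*exp(x)/(-exp(2*x) + 3*exp(x) + 18)^2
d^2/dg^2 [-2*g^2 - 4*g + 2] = -4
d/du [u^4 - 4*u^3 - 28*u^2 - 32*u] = 4*u^3 - 12*u^2 - 56*u - 32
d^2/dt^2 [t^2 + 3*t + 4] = 2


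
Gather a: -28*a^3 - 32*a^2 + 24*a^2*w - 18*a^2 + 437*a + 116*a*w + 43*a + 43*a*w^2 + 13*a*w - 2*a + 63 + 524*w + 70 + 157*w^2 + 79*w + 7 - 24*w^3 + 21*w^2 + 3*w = -28*a^3 + a^2*(24*w - 50) + a*(43*w^2 + 129*w + 478) - 24*w^3 + 178*w^2 + 606*w + 140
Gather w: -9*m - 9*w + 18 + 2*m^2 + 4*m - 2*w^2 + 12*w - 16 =2*m^2 - 5*m - 2*w^2 + 3*w + 2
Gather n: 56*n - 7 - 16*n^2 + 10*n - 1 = -16*n^2 + 66*n - 8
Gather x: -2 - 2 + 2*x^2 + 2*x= 2*x^2 + 2*x - 4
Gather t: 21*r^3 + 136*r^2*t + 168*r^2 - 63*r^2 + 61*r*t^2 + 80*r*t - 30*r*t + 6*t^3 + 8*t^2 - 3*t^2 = 21*r^3 + 105*r^2 + 6*t^3 + t^2*(61*r + 5) + t*(136*r^2 + 50*r)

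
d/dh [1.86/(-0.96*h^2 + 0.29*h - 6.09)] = (3.5712*h - 0.5394)/(0.96*h^2 - 0.29*h + 6.09)^2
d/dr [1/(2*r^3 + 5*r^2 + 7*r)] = (-6*r^2 - 10*r - 7)/(r^2*(2*r^2 + 5*r + 7)^2)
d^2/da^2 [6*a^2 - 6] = 12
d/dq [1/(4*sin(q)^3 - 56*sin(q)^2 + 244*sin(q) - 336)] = (-3*sin(q)^2 + 28*sin(q) - 61)*cos(q)/(4*(sin(q)^3 - 14*sin(q)^2 + 61*sin(q) - 84)^2)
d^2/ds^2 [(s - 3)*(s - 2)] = 2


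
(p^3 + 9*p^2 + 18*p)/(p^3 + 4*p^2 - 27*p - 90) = p/(p - 5)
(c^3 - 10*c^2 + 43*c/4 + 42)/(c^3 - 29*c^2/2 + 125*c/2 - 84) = (c + 3/2)/(c - 3)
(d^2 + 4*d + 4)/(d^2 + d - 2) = (d + 2)/(d - 1)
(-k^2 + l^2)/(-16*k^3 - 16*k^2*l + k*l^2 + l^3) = (k - l)/(16*k^2 - l^2)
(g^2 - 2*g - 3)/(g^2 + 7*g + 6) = (g - 3)/(g + 6)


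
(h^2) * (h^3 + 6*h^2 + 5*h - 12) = h^5 + 6*h^4 + 5*h^3 - 12*h^2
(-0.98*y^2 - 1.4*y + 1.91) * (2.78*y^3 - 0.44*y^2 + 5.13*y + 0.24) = -2.7244*y^5 - 3.4608*y^4 + 0.898399999999999*y^3 - 8.2576*y^2 + 9.4623*y + 0.4584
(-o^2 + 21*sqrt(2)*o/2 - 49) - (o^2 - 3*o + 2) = -2*o^2 + 3*o + 21*sqrt(2)*o/2 - 51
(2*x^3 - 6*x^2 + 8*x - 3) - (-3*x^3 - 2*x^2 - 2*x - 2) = 5*x^3 - 4*x^2 + 10*x - 1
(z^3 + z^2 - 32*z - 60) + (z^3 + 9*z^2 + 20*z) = 2*z^3 + 10*z^2 - 12*z - 60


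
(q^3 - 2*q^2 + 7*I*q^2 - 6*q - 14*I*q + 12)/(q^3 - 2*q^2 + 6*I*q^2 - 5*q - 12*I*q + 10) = (q + 6*I)/(q + 5*I)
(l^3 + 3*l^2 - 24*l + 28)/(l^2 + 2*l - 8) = (l^2 + 5*l - 14)/(l + 4)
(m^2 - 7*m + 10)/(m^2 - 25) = (m - 2)/(m + 5)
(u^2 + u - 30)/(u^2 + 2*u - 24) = (u - 5)/(u - 4)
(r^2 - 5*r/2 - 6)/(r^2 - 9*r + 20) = (r + 3/2)/(r - 5)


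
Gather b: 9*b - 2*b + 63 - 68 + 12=7*b + 7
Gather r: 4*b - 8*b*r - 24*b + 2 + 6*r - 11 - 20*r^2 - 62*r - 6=-20*b - 20*r^2 + r*(-8*b - 56) - 15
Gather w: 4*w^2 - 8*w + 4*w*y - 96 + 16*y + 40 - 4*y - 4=4*w^2 + w*(4*y - 8) + 12*y - 60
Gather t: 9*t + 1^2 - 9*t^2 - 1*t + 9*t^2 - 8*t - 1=0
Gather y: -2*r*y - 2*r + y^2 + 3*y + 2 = -2*r + y^2 + y*(3 - 2*r) + 2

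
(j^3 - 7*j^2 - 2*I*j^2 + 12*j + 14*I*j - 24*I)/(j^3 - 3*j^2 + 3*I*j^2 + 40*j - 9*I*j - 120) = (j^2 - 2*j*(2 + I) + 8*I)/(j^2 + 3*I*j + 40)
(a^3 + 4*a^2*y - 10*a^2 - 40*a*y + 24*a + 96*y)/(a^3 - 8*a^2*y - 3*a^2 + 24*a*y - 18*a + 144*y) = (-a^2 - 4*a*y + 4*a + 16*y)/(-a^2 + 8*a*y - 3*a + 24*y)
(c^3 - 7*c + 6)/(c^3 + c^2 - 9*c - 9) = (c^2 - 3*c + 2)/(c^2 - 2*c - 3)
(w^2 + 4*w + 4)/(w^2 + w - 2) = (w + 2)/(w - 1)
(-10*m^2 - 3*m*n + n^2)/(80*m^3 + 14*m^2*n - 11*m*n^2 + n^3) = -1/(8*m - n)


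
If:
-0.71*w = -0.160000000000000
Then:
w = 0.23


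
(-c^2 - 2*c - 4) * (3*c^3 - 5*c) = -3*c^5 - 6*c^4 - 7*c^3 + 10*c^2 + 20*c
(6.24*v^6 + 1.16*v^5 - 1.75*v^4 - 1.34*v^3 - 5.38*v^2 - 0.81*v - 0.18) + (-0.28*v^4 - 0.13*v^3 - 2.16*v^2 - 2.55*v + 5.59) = 6.24*v^6 + 1.16*v^5 - 2.03*v^4 - 1.47*v^3 - 7.54*v^2 - 3.36*v + 5.41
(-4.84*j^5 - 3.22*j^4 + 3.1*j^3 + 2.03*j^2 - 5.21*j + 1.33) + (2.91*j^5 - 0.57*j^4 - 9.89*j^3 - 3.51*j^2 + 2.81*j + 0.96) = -1.93*j^5 - 3.79*j^4 - 6.79*j^3 - 1.48*j^2 - 2.4*j + 2.29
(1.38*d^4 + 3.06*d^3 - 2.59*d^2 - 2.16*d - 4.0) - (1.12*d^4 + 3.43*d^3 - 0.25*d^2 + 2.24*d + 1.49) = 0.26*d^4 - 0.37*d^3 - 2.34*d^2 - 4.4*d - 5.49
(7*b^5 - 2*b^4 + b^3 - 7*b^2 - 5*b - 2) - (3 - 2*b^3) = 7*b^5 - 2*b^4 + 3*b^3 - 7*b^2 - 5*b - 5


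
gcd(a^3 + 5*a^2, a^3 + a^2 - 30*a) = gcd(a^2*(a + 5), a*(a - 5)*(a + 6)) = a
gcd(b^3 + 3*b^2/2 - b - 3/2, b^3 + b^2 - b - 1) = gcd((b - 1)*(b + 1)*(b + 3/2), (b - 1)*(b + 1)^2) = b^2 - 1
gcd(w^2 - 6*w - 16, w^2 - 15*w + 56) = w - 8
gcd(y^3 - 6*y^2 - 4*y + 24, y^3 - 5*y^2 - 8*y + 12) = y^2 - 4*y - 12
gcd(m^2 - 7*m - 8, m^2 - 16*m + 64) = m - 8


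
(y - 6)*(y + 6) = y^2 - 36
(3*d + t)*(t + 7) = 3*d*t + 21*d + t^2 + 7*t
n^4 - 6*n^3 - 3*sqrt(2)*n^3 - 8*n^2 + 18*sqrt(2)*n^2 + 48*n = n*(n - 6)*(n - 4*sqrt(2))*(n + sqrt(2))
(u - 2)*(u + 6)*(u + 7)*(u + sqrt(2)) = u^4 + sqrt(2)*u^3 + 11*u^3 + 11*sqrt(2)*u^2 + 16*u^2 - 84*u + 16*sqrt(2)*u - 84*sqrt(2)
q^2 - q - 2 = (q - 2)*(q + 1)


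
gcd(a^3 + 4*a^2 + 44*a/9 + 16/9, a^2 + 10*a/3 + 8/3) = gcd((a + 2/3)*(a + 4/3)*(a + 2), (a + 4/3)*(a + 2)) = a^2 + 10*a/3 + 8/3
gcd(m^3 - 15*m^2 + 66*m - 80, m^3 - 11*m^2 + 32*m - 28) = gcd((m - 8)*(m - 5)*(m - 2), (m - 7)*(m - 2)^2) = m - 2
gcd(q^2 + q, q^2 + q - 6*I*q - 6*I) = q + 1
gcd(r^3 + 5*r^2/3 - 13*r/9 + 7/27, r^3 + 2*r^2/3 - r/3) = r - 1/3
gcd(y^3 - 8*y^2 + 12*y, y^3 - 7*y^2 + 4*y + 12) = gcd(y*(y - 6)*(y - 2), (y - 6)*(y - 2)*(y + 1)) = y^2 - 8*y + 12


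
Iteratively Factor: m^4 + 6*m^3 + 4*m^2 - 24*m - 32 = (m + 4)*(m^3 + 2*m^2 - 4*m - 8) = (m + 2)*(m + 4)*(m^2 - 4) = (m + 2)^2*(m + 4)*(m - 2)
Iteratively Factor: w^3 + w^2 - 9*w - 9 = (w - 3)*(w^2 + 4*w + 3) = (w - 3)*(w + 1)*(w + 3)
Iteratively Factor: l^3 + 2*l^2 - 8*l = (l + 4)*(l^2 - 2*l) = l*(l + 4)*(l - 2)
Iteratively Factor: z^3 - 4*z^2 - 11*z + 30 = (z + 3)*(z^2 - 7*z + 10) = (z - 5)*(z + 3)*(z - 2)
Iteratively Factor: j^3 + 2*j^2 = (j)*(j^2 + 2*j) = j*(j + 2)*(j)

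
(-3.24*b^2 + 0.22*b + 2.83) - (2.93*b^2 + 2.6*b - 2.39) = -6.17*b^2 - 2.38*b + 5.22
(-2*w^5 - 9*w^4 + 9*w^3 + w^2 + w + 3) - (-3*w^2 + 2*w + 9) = -2*w^5 - 9*w^4 + 9*w^3 + 4*w^2 - w - 6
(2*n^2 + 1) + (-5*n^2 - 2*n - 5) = -3*n^2 - 2*n - 4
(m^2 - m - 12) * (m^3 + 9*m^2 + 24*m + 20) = m^5 + 8*m^4 + 3*m^3 - 112*m^2 - 308*m - 240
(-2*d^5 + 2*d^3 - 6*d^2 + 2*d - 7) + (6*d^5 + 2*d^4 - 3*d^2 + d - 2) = 4*d^5 + 2*d^4 + 2*d^3 - 9*d^2 + 3*d - 9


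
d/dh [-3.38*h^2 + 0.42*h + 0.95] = 0.42 - 6.76*h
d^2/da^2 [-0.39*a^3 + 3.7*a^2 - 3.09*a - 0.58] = 7.4 - 2.34*a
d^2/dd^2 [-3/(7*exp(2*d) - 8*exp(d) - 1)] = 12*(2*(7*exp(d) - 4)^2*exp(d) + (7*exp(d) - 2)*(-7*exp(2*d) + 8*exp(d) + 1))*exp(d)/(-7*exp(2*d) + 8*exp(d) + 1)^3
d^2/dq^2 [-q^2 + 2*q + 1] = -2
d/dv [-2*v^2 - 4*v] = -4*v - 4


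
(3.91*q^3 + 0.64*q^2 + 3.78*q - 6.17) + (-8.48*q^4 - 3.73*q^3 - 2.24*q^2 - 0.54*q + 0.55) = -8.48*q^4 + 0.18*q^3 - 1.6*q^2 + 3.24*q - 5.62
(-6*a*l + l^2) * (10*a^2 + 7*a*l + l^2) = -60*a^3*l - 32*a^2*l^2 + a*l^3 + l^4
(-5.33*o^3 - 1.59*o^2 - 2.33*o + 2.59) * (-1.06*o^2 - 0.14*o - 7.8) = 5.6498*o^5 + 2.4316*o^4 + 44.2664*o^3 + 9.9828*o^2 + 17.8114*o - 20.202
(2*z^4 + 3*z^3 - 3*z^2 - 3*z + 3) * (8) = 16*z^4 + 24*z^3 - 24*z^2 - 24*z + 24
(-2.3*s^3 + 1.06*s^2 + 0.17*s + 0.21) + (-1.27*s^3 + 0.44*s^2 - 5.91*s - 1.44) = -3.57*s^3 + 1.5*s^2 - 5.74*s - 1.23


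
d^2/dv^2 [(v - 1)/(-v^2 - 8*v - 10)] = 2*(-4*(v - 1)*(v + 4)^2 + (3*v + 7)*(v^2 + 8*v + 10))/(v^2 + 8*v + 10)^3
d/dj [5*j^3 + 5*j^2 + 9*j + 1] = 15*j^2 + 10*j + 9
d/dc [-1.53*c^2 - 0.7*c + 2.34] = -3.06*c - 0.7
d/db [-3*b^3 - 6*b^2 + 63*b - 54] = -9*b^2 - 12*b + 63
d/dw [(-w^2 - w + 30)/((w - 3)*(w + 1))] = 3*(w^2 - 18*w + 21)/(w^4 - 4*w^3 - 2*w^2 + 12*w + 9)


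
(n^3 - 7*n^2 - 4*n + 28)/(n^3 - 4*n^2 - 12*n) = (n^2 - 9*n + 14)/(n*(n - 6))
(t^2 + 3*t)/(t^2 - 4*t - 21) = t/(t - 7)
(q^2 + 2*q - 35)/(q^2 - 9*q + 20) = (q + 7)/(q - 4)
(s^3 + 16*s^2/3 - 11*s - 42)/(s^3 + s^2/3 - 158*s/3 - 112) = (s - 3)/(s - 8)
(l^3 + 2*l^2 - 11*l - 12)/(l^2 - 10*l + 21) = (l^2 + 5*l + 4)/(l - 7)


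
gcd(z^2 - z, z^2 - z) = z^2 - z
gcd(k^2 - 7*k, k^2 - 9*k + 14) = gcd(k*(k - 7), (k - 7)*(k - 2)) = k - 7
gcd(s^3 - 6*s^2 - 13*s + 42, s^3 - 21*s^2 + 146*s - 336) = s - 7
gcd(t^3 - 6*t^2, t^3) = t^2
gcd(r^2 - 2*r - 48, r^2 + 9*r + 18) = r + 6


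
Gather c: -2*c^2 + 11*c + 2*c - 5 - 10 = -2*c^2 + 13*c - 15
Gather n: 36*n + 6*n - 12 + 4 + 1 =42*n - 7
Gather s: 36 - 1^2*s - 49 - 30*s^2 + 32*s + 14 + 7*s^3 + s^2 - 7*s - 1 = 7*s^3 - 29*s^2 + 24*s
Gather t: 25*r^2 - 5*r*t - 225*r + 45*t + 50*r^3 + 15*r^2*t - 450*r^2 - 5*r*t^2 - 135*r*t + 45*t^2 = 50*r^3 - 425*r^2 - 225*r + t^2*(45 - 5*r) + t*(15*r^2 - 140*r + 45)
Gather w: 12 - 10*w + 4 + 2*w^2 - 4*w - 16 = 2*w^2 - 14*w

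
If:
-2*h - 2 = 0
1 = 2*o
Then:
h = -1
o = 1/2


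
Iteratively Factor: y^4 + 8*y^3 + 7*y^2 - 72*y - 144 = (y - 3)*(y^3 + 11*y^2 + 40*y + 48) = (y - 3)*(y + 3)*(y^2 + 8*y + 16) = (y - 3)*(y + 3)*(y + 4)*(y + 4)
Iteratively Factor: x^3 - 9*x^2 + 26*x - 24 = (x - 2)*(x^2 - 7*x + 12) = (x - 4)*(x - 2)*(x - 3)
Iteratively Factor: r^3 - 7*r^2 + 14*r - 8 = (r - 4)*(r^2 - 3*r + 2) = (r - 4)*(r - 1)*(r - 2)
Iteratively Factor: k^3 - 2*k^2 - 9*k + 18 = (k - 2)*(k^2 - 9) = (k - 2)*(k + 3)*(k - 3)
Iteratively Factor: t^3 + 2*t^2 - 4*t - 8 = (t + 2)*(t^2 - 4) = (t + 2)^2*(t - 2)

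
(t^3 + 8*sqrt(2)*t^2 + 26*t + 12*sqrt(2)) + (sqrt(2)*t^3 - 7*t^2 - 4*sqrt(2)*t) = t^3 + sqrt(2)*t^3 - 7*t^2 + 8*sqrt(2)*t^2 - 4*sqrt(2)*t + 26*t + 12*sqrt(2)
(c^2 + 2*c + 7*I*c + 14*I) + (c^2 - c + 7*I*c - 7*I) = 2*c^2 + c + 14*I*c + 7*I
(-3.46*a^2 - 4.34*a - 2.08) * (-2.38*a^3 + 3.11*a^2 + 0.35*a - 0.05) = 8.2348*a^5 - 0.431400000000002*a^4 - 9.758*a^3 - 7.8148*a^2 - 0.511*a + 0.104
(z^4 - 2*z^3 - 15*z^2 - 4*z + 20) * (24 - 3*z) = -3*z^5 + 30*z^4 - 3*z^3 - 348*z^2 - 156*z + 480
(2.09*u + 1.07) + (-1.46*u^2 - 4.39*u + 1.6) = -1.46*u^2 - 2.3*u + 2.67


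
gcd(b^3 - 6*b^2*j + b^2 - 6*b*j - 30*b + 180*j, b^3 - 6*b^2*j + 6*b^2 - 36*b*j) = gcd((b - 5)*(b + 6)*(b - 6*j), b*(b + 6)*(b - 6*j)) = b^2 - 6*b*j + 6*b - 36*j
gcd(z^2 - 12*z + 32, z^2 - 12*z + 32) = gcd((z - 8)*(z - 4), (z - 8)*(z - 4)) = z^2 - 12*z + 32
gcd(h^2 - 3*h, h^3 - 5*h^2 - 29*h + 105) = h - 3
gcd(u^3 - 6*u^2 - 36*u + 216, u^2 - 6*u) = u - 6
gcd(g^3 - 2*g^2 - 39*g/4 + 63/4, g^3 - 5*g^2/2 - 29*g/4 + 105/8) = g^2 - 5*g + 21/4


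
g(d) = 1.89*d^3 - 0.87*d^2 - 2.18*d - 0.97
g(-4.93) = -237.83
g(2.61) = 21.02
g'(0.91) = 0.93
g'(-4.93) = 144.21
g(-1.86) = -12.09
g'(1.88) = 14.59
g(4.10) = 105.73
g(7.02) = 594.69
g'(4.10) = 86.00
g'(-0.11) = -1.92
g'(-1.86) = 20.67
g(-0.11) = -0.74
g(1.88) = 4.42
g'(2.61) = 31.90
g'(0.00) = -2.18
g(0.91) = -2.25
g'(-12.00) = 835.18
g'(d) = 5.67*d^2 - 1.74*d - 2.18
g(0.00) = -0.97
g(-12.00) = -3366.01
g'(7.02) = 265.03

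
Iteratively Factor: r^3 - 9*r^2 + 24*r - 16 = (r - 4)*(r^2 - 5*r + 4) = (r - 4)^2*(r - 1)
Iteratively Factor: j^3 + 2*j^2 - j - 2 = (j + 1)*(j^2 + j - 2) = (j + 1)*(j + 2)*(j - 1)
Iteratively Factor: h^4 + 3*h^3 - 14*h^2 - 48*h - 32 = (h - 4)*(h^3 + 7*h^2 + 14*h + 8) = (h - 4)*(h + 1)*(h^2 + 6*h + 8) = (h - 4)*(h + 1)*(h + 4)*(h + 2)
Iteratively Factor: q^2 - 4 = (q - 2)*(q + 2)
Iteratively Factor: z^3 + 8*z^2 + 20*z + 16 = (z + 2)*(z^2 + 6*z + 8) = (z + 2)^2*(z + 4)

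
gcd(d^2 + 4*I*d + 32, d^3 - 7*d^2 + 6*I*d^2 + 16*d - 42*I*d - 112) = d + 8*I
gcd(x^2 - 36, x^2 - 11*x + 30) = x - 6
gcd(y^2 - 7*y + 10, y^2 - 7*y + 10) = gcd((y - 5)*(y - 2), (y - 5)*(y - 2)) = y^2 - 7*y + 10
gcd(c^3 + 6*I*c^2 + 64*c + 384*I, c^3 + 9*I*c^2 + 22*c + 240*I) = c^2 + 14*I*c - 48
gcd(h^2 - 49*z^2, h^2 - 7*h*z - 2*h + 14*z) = -h + 7*z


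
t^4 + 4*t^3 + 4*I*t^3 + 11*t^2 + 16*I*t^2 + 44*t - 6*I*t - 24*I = (t + 4)*(t - I)^2*(t + 6*I)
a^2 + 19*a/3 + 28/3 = (a + 7/3)*(a + 4)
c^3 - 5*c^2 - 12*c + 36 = (c - 6)*(c - 2)*(c + 3)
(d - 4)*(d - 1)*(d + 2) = d^3 - 3*d^2 - 6*d + 8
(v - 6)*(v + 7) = v^2 + v - 42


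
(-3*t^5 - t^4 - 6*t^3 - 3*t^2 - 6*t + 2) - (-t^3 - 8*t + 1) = -3*t^5 - t^4 - 5*t^3 - 3*t^2 + 2*t + 1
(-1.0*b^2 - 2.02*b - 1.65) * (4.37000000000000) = -4.37*b^2 - 8.8274*b - 7.2105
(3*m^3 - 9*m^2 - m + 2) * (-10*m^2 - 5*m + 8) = -30*m^5 + 75*m^4 + 79*m^3 - 87*m^2 - 18*m + 16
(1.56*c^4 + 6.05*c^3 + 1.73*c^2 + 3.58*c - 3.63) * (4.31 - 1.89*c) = -2.9484*c^5 - 4.7109*c^4 + 22.8058*c^3 + 0.690099999999999*c^2 + 22.2905*c - 15.6453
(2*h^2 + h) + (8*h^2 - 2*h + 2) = 10*h^2 - h + 2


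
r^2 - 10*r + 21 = (r - 7)*(r - 3)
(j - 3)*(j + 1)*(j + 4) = j^3 + 2*j^2 - 11*j - 12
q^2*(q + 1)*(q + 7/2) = q^4 + 9*q^3/2 + 7*q^2/2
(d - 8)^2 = d^2 - 16*d + 64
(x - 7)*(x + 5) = x^2 - 2*x - 35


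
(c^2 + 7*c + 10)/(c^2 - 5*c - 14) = (c + 5)/(c - 7)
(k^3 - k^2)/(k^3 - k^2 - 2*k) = k*(1 - k)/(-k^2 + k + 2)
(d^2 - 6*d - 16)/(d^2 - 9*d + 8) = (d + 2)/(d - 1)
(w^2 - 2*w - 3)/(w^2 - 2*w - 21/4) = 4*(-w^2 + 2*w + 3)/(-4*w^2 + 8*w + 21)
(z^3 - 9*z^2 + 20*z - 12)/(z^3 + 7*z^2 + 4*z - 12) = (z^2 - 8*z + 12)/(z^2 + 8*z + 12)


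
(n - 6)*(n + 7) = n^2 + n - 42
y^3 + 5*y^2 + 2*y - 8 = (y - 1)*(y + 2)*(y + 4)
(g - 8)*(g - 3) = g^2 - 11*g + 24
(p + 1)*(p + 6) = p^2 + 7*p + 6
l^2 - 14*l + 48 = (l - 8)*(l - 6)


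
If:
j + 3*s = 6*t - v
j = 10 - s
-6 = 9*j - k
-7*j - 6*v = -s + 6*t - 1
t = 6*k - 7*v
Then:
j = -2119/2540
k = -3831/2540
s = 27519/2540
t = 628/127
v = -2539/1270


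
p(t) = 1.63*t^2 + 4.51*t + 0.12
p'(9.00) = 33.85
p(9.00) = 172.74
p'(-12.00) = -34.61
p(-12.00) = 180.72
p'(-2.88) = -4.88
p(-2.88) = 0.65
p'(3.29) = 15.24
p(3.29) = 32.60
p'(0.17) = 5.06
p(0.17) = 0.93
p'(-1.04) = 1.12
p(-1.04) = -2.81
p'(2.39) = 12.30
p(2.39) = 20.21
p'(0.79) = 7.09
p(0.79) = 4.70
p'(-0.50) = 2.88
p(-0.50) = -1.73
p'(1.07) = 8.00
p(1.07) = 6.81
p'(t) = 3.26*t + 4.51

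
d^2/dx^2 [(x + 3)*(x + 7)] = 2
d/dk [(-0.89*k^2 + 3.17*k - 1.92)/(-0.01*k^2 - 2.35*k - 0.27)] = (2.1232*k^2 + 0.4422*k - 5.3679)/(0.0001*k^4 + 0.047*k^3 + 5.5279*k^2 + 1.269*k + 0.0729)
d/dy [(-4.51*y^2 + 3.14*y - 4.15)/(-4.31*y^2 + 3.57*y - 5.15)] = (-2.5673*y^2 + 10.68*y - 1.3555)/(18.5761*y^4 - 30.7734*y^3 + 57.1379*y^2 - 36.771*y + 26.5225)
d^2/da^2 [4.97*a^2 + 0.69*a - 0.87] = 9.94000000000000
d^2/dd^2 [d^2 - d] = 2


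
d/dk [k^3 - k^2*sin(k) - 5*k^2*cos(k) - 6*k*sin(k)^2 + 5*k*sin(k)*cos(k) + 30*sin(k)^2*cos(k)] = 5*k^2*sin(k) - k^2*cos(k) + 3*k^2 - 2*k*sin(k) - 6*k*sin(2*k) - 10*k*cos(k) + 5*k*cos(2*k) - 15*sin(k)/2 + 5*sin(2*k)/2 + 45*sin(3*k)/2 + 3*cos(2*k) - 3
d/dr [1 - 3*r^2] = -6*r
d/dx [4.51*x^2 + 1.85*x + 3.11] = 9.02*x + 1.85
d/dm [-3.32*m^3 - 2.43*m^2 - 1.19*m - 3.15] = -9.96*m^2 - 4.86*m - 1.19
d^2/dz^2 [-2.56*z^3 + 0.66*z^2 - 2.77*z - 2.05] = 1.32 - 15.36*z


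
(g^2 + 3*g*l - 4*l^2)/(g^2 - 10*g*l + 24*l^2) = (g^2 + 3*g*l - 4*l^2)/(g^2 - 10*g*l + 24*l^2)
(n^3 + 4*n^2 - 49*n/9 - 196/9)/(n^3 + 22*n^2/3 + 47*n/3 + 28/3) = (n - 7/3)/(n + 1)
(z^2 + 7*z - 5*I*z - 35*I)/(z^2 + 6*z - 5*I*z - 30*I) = (z + 7)/(z + 6)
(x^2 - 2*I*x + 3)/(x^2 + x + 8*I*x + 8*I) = (x^2 - 2*I*x + 3)/(x^2 + x + 8*I*x + 8*I)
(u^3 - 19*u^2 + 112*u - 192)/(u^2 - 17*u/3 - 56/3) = 3*(u^2 - 11*u + 24)/(3*u + 7)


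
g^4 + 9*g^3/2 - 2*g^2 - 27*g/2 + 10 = (g - 1)^2*(g + 5/2)*(g + 4)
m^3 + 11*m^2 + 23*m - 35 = (m - 1)*(m + 5)*(m + 7)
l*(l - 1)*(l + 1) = l^3 - l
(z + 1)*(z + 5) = z^2 + 6*z + 5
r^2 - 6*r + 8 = (r - 4)*(r - 2)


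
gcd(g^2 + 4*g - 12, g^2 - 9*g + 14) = g - 2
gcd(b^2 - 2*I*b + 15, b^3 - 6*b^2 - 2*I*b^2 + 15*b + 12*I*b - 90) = b^2 - 2*I*b + 15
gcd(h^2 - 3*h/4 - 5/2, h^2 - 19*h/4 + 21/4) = 1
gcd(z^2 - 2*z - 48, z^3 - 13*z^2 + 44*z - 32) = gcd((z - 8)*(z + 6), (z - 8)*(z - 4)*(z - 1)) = z - 8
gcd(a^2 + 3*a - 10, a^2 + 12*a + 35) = a + 5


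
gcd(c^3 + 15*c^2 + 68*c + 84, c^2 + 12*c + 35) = c + 7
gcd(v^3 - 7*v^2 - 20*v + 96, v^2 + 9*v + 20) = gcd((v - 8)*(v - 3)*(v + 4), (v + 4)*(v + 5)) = v + 4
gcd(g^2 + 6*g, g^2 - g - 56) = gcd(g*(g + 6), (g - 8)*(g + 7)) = 1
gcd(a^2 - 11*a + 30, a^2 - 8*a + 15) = a - 5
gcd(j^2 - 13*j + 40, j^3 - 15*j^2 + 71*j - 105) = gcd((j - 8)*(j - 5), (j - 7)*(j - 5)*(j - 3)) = j - 5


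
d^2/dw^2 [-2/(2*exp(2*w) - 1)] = (-32*exp(2*w) - 16)*exp(2*w)/(2*exp(2*w) - 1)^3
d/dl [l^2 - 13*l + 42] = 2*l - 13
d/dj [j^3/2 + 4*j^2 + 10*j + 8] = 3*j^2/2 + 8*j + 10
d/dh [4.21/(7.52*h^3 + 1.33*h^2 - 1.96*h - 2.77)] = (-94.9776*h^2 - 11.1986*h + 8.2516)/(7.52*h^3 + 1.33*h^2 - 1.96*h - 2.77)^2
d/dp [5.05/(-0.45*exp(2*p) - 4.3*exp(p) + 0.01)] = (4.545*exp(p) + 21.715)*exp(p)/(0.45*exp(2*p) + 4.3*exp(p) - 0.01)^2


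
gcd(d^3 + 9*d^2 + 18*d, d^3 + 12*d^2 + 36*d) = d^2 + 6*d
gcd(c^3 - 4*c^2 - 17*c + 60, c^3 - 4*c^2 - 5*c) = c - 5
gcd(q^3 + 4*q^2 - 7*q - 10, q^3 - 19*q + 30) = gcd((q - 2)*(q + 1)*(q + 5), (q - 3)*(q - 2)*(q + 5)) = q^2 + 3*q - 10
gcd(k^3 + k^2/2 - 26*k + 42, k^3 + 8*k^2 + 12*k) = k + 6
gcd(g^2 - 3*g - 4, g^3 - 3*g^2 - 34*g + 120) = g - 4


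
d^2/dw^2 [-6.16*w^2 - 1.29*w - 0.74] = -12.3200000000000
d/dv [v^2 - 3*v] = 2*v - 3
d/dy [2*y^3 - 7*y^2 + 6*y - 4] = 6*y^2 - 14*y + 6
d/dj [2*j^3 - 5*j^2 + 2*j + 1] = 6*j^2 - 10*j + 2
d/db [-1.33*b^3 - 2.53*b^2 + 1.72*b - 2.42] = -3.99*b^2 - 5.06*b + 1.72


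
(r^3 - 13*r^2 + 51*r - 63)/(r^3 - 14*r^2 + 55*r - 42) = (r^2 - 6*r + 9)/(r^2 - 7*r + 6)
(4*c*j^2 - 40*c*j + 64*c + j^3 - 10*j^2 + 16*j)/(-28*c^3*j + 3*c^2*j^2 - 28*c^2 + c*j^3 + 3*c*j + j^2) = (4*c*j^2 - 40*c*j + 64*c + j^3 - 10*j^2 + 16*j)/(-28*c^3*j + 3*c^2*j^2 - 28*c^2 + c*j^3 + 3*c*j + j^2)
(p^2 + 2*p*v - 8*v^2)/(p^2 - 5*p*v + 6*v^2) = (p + 4*v)/(p - 3*v)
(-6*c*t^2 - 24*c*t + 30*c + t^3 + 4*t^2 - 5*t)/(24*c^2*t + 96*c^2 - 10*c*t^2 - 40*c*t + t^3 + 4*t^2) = (t^2 + 4*t - 5)/(-4*c*t - 16*c + t^2 + 4*t)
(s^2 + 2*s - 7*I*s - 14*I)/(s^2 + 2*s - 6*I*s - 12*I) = (s - 7*I)/(s - 6*I)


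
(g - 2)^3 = g^3 - 6*g^2 + 12*g - 8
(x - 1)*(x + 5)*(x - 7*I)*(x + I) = x^4 + 4*x^3 - 6*I*x^3 + 2*x^2 - 24*I*x^2 + 28*x + 30*I*x - 35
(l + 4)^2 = l^2 + 8*l + 16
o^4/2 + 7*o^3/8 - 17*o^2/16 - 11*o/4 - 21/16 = (o/2 + 1/2)*(o - 7/4)*(o + 1)*(o + 3/2)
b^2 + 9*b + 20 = (b + 4)*(b + 5)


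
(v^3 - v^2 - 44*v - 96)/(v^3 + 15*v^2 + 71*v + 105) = (v^2 - 4*v - 32)/(v^2 + 12*v + 35)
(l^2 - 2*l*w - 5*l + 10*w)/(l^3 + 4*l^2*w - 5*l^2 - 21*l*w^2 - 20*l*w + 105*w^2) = (-l + 2*w)/(-l^2 - 4*l*w + 21*w^2)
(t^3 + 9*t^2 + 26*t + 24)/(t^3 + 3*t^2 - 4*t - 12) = (t + 4)/(t - 2)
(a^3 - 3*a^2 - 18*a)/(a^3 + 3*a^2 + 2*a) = (a^2 - 3*a - 18)/(a^2 + 3*a + 2)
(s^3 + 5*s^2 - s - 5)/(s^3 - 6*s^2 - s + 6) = (s + 5)/(s - 6)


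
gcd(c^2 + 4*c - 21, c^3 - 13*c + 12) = c - 3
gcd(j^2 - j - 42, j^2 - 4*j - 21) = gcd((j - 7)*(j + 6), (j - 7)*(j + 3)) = j - 7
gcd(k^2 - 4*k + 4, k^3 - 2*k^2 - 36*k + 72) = k - 2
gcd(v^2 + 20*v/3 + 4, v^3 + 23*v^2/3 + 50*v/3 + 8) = v + 2/3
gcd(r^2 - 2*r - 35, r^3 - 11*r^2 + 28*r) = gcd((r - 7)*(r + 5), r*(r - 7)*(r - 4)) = r - 7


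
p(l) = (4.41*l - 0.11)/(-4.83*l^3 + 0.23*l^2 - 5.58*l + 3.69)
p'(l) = (4.41*l - 0.11)*(14.49*l^2 - 0.46*l + 5.58)/(-4.83*l^3 + 0.23*l^2 - 5.58*l + 3.69)^2 + 4.41/(-4.83*l^3 + 0.23*l^2 - 5.58*l + 3.69) = (42.6006*l^3 - 2.6082*l^2 + 0.0505999999999993*l + 15.6591)/(23.3289*l^6 - 2.2218*l^5 + 53.9557*l^4 - 38.2122*l^3 + 32.8338*l^2 - 41.1804*l + 13.6161)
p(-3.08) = -0.08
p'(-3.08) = -0.05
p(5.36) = -0.03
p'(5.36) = 0.01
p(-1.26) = -0.27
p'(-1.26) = -0.17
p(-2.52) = -0.12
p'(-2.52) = -0.07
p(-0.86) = -0.33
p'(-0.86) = -0.10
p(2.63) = -0.12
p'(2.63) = 0.08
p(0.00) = -0.03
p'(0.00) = 1.15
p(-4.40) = -0.04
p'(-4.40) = -0.02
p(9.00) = -0.01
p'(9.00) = 0.00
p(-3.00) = -0.09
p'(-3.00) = -0.05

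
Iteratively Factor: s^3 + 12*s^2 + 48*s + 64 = (s + 4)*(s^2 + 8*s + 16) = (s + 4)^2*(s + 4)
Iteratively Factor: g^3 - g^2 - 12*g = (g + 3)*(g^2 - 4*g) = (g - 4)*(g + 3)*(g)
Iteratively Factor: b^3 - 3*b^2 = (b)*(b^2 - 3*b) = b*(b - 3)*(b)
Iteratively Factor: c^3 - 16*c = (c + 4)*(c^2 - 4*c) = c*(c + 4)*(c - 4)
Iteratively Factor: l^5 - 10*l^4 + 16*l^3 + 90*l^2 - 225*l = (l + 3)*(l^4 - 13*l^3 + 55*l^2 - 75*l) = (l - 3)*(l + 3)*(l^3 - 10*l^2 + 25*l) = (l - 5)*(l - 3)*(l + 3)*(l^2 - 5*l) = (l - 5)^2*(l - 3)*(l + 3)*(l)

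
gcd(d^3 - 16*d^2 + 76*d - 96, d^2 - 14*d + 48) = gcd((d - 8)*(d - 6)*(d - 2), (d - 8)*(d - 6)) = d^2 - 14*d + 48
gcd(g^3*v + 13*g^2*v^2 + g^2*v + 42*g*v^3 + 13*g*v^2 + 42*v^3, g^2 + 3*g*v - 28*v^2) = g + 7*v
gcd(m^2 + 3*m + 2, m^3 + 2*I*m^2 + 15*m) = 1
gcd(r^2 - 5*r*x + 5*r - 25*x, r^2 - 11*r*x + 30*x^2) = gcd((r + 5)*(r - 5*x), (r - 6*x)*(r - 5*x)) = -r + 5*x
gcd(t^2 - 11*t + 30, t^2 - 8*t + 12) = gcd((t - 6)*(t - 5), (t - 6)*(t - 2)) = t - 6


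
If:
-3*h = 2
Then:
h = -2/3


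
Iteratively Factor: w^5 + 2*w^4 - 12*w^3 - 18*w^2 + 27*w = (w - 1)*(w^4 + 3*w^3 - 9*w^2 - 27*w) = (w - 1)*(w + 3)*(w^3 - 9*w) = (w - 1)*(w + 3)^2*(w^2 - 3*w) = (w - 3)*(w - 1)*(w + 3)^2*(w)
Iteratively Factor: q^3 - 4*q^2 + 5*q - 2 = (q - 1)*(q^2 - 3*q + 2) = (q - 1)^2*(q - 2)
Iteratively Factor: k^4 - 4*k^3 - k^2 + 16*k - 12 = (k - 3)*(k^3 - k^2 - 4*k + 4) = (k - 3)*(k - 2)*(k^2 + k - 2) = (k - 3)*(k - 2)*(k - 1)*(k + 2)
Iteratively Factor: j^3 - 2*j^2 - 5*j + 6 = (j - 3)*(j^2 + j - 2) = (j - 3)*(j + 2)*(j - 1)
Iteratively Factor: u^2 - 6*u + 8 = (u - 2)*(u - 4)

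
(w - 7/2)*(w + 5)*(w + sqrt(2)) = w^3 + sqrt(2)*w^2 + 3*w^2/2 - 35*w/2 + 3*sqrt(2)*w/2 - 35*sqrt(2)/2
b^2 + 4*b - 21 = (b - 3)*(b + 7)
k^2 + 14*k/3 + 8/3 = (k + 2/3)*(k + 4)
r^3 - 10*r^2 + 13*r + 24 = (r - 8)*(r - 3)*(r + 1)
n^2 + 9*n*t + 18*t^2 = (n + 3*t)*(n + 6*t)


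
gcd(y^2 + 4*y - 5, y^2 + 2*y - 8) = 1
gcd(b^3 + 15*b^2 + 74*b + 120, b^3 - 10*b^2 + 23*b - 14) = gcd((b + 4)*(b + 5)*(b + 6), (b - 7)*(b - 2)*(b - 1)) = 1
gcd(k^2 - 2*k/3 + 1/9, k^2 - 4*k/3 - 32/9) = 1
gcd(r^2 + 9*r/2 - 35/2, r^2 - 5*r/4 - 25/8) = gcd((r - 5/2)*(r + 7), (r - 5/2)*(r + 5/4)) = r - 5/2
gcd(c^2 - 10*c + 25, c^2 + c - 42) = 1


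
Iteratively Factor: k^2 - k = (k)*(k - 1)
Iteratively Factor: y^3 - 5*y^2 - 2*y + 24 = (y + 2)*(y^2 - 7*y + 12) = (y - 3)*(y + 2)*(y - 4)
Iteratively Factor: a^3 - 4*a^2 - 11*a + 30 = (a - 2)*(a^2 - 2*a - 15) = (a - 2)*(a + 3)*(a - 5)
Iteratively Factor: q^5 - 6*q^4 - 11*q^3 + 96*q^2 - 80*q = (q + 4)*(q^4 - 10*q^3 + 29*q^2 - 20*q) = (q - 5)*(q + 4)*(q^3 - 5*q^2 + 4*q) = (q - 5)*(q - 1)*(q + 4)*(q^2 - 4*q) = q*(q - 5)*(q - 1)*(q + 4)*(q - 4)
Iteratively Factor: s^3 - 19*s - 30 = (s - 5)*(s^2 + 5*s + 6) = (s - 5)*(s + 2)*(s + 3)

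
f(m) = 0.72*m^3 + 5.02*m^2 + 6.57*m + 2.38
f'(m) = 2.16*m^2 + 10.04*m + 6.57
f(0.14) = 3.40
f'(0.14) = 8.02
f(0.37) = 5.53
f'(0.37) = 10.58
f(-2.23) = 4.71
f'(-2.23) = -5.08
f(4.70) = 218.90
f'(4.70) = 101.47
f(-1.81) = 2.66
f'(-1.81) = -4.53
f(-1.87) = 2.94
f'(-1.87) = -4.65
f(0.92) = 13.23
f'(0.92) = 17.64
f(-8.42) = -126.84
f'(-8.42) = 75.17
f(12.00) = 2048.26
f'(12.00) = 438.09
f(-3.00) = 8.41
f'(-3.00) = -4.11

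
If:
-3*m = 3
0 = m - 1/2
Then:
No Solution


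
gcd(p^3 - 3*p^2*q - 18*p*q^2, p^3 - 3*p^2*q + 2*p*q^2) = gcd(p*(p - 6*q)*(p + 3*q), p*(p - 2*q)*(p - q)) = p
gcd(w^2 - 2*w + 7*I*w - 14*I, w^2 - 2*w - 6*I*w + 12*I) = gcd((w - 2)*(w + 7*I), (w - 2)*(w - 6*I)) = w - 2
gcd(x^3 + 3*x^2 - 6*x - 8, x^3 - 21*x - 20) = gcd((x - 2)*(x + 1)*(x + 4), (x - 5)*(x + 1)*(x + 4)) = x^2 + 5*x + 4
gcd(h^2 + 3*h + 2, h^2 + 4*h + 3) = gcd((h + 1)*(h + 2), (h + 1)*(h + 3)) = h + 1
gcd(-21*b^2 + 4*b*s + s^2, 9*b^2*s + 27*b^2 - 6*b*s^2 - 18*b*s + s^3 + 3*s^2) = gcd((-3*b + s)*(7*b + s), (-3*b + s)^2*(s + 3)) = -3*b + s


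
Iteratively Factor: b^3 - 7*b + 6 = (b + 3)*(b^2 - 3*b + 2) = (b - 2)*(b + 3)*(b - 1)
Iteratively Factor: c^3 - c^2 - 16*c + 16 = (c - 1)*(c^2 - 16) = (c - 1)*(c + 4)*(c - 4)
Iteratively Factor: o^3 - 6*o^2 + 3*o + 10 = (o + 1)*(o^2 - 7*o + 10) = (o - 2)*(o + 1)*(o - 5)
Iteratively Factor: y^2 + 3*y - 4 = (y - 1)*(y + 4)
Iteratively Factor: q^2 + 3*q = (q + 3)*(q)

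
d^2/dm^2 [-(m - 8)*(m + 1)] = -2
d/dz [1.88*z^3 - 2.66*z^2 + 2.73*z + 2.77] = 5.64*z^2 - 5.32*z + 2.73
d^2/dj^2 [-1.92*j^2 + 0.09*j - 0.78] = -3.84000000000000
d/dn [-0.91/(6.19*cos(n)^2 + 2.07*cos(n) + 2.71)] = -(11.2658*cos(n) + 1.8837)*sin(n)/(6.19*cos(n)^2 + 2.07*cos(n) + 2.71)^2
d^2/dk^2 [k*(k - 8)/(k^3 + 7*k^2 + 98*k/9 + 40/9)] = 18*(81*k^6 - 1944*k^5 - 16254*k^4 - 33390*k^3 + 9720*k^2 + 60480*k + 32960)/(729*k^9 + 15309*k^8 + 130977*k^7 + 593163*k^6 + 1562274*k^5 + 2503116*k^4 + 2466152*k^3 + 1454880*k^2 + 470400*k + 64000)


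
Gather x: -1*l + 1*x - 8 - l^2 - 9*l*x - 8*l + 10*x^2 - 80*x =-l^2 - 9*l + 10*x^2 + x*(-9*l - 79) - 8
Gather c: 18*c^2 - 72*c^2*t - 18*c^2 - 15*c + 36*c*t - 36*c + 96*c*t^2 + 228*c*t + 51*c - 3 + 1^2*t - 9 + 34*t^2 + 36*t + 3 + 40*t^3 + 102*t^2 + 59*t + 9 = -72*c^2*t + c*(96*t^2 + 264*t) + 40*t^3 + 136*t^2 + 96*t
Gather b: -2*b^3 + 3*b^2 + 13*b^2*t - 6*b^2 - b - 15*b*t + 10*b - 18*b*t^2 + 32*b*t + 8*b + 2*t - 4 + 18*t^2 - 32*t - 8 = -2*b^3 + b^2*(13*t - 3) + b*(-18*t^2 + 17*t + 17) + 18*t^2 - 30*t - 12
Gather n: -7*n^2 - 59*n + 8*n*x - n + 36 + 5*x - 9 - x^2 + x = -7*n^2 + n*(8*x - 60) - x^2 + 6*x + 27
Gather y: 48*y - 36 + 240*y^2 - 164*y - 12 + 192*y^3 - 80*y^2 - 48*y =192*y^3 + 160*y^2 - 164*y - 48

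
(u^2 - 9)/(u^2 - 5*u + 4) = (u^2 - 9)/(u^2 - 5*u + 4)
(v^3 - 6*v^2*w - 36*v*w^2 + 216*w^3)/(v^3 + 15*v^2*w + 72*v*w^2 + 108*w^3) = (v^2 - 12*v*w + 36*w^2)/(v^2 + 9*v*w + 18*w^2)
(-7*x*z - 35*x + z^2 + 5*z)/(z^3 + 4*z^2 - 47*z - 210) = (-7*x + z)/(z^2 - z - 42)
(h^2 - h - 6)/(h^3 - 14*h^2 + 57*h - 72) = (h + 2)/(h^2 - 11*h + 24)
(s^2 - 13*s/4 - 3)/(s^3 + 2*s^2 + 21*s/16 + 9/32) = 8*(s - 4)/(8*s^2 + 10*s + 3)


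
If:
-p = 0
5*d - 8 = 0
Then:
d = 8/5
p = 0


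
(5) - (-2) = 7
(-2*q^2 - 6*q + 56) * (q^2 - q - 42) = -2*q^4 - 4*q^3 + 146*q^2 + 196*q - 2352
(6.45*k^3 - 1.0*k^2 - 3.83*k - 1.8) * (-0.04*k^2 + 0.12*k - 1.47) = -0.258*k^5 + 0.814*k^4 - 9.4483*k^3 + 1.0824*k^2 + 5.4141*k + 2.646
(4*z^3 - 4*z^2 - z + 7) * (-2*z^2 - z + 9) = -8*z^5 + 4*z^4 + 42*z^3 - 49*z^2 - 16*z + 63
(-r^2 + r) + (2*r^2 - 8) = r^2 + r - 8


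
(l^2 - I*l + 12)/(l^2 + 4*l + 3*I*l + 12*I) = (l - 4*I)/(l + 4)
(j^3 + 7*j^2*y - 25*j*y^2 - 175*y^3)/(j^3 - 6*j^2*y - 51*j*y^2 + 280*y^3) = (-j - 5*y)/(-j + 8*y)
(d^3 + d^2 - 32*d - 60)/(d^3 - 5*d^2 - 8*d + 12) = (d + 5)/(d - 1)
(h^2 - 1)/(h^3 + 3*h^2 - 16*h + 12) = (h + 1)/(h^2 + 4*h - 12)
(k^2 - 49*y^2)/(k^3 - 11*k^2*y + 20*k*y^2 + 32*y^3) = (k^2 - 49*y^2)/(k^3 - 11*k^2*y + 20*k*y^2 + 32*y^3)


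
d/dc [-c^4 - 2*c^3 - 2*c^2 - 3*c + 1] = -4*c^3 - 6*c^2 - 4*c - 3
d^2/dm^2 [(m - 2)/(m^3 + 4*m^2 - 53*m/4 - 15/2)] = 32*(12*m^5 - 139*m^3 + 114*m^2 + 1452*m - 2042)/(64*m^9 + 768*m^8 + 528*m^7 - 17696*m^6 - 18516*m^5 + 149952*m^4 + 14563*m^3 - 209610*m^2 - 143100*m - 27000)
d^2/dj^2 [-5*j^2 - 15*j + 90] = -10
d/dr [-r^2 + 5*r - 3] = 5 - 2*r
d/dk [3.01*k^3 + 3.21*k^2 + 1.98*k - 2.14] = 9.03*k^2 + 6.42*k + 1.98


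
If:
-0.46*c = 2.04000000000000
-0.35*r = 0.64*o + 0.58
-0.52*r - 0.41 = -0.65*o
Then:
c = -4.43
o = -0.28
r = -1.14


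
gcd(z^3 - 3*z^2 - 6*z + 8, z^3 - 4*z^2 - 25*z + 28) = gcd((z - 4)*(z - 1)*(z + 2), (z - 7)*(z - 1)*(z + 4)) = z - 1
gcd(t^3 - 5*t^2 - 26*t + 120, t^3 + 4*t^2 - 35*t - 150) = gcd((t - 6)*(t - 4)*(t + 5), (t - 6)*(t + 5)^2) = t^2 - t - 30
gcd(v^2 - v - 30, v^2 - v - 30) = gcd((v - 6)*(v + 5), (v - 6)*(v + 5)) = v^2 - v - 30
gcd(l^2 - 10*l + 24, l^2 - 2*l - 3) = 1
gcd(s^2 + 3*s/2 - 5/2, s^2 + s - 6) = 1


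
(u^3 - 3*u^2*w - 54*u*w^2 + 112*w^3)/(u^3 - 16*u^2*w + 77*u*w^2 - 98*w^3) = (u^2 - u*w - 56*w^2)/(u^2 - 14*u*w + 49*w^2)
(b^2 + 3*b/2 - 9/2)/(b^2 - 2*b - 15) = (b - 3/2)/(b - 5)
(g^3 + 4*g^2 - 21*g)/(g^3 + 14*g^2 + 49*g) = (g - 3)/(g + 7)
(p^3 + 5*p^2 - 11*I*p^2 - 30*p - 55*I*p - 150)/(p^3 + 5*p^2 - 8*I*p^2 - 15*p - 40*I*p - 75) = (p - 6*I)/(p - 3*I)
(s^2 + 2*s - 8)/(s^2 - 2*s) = (s + 4)/s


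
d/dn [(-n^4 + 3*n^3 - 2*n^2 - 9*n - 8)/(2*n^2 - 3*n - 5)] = (-4*n^5 + 15*n^4 + 2*n^3 - 21*n^2 + 52*n + 21)/(4*n^4 - 12*n^3 - 11*n^2 + 30*n + 25)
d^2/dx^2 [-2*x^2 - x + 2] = -4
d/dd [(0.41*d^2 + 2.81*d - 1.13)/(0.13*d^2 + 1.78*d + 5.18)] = (0.3645*d^2 + 4.5414*d + 16.5672)/(0.0169*d^4 + 0.4628*d^3 + 4.5152*d^2 + 18.4408*d + 26.8324)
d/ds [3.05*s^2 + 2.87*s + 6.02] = 6.1*s + 2.87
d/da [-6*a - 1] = -6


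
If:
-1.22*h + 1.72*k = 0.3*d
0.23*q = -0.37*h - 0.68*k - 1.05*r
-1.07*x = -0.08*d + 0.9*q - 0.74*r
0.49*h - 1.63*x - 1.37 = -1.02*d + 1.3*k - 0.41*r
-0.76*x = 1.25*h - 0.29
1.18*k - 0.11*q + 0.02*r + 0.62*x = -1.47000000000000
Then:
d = -4.16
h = 2.79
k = 1.25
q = 2.67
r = -2.38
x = -4.20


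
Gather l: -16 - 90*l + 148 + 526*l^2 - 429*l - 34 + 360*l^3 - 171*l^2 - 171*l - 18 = 360*l^3 + 355*l^2 - 690*l + 80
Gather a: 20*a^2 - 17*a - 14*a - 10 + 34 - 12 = 20*a^2 - 31*a + 12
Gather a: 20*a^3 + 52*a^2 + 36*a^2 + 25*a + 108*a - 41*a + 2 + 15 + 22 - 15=20*a^3 + 88*a^2 + 92*a + 24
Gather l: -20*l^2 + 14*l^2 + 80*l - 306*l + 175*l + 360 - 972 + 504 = -6*l^2 - 51*l - 108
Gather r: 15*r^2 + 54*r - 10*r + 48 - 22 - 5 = 15*r^2 + 44*r + 21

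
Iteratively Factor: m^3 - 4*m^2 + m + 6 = (m - 3)*(m^2 - m - 2) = (m - 3)*(m - 2)*(m + 1)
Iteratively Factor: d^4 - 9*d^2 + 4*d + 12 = (d - 2)*(d^3 + 2*d^2 - 5*d - 6) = (d - 2)^2*(d^2 + 4*d + 3) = (d - 2)^2*(d + 3)*(d + 1)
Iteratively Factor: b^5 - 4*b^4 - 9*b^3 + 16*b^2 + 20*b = (b + 1)*(b^4 - 5*b^3 - 4*b^2 + 20*b) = (b - 2)*(b + 1)*(b^3 - 3*b^2 - 10*b) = (b - 5)*(b - 2)*(b + 1)*(b^2 + 2*b) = (b - 5)*(b - 2)*(b + 1)*(b + 2)*(b)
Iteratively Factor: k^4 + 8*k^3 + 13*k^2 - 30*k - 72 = (k - 2)*(k^3 + 10*k^2 + 33*k + 36) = (k - 2)*(k + 3)*(k^2 + 7*k + 12) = (k - 2)*(k + 3)*(k + 4)*(k + 3)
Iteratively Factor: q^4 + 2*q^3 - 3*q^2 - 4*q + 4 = (q - 1)*(q^3 + 3*q^2 - 4) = (q - 1)^2*(q^2 + 4*q + 4) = (q - 1)^2*(q + 2)*(q + 2)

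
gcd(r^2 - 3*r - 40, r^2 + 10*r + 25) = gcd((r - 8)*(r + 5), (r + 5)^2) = r + 5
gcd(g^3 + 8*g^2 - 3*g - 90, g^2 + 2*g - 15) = g^2 + 2*g - 15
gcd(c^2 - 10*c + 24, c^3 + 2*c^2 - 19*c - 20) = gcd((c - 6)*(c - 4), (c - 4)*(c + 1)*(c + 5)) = c - 4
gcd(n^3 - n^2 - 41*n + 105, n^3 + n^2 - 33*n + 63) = n^2 + 4*n - 21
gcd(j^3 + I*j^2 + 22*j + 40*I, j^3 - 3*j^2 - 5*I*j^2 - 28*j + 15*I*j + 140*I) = j - 5*I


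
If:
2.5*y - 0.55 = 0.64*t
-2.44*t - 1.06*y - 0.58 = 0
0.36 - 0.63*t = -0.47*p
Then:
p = -1.17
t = -0.30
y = 0.14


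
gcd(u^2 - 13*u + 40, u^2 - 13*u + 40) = u^2 - 13*u + 40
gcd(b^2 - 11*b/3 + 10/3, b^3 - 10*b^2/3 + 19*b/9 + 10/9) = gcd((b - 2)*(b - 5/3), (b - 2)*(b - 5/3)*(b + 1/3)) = b^2 - 11*b/3 + 10/3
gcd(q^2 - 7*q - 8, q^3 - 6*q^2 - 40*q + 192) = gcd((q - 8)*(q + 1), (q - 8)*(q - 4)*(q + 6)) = q - 8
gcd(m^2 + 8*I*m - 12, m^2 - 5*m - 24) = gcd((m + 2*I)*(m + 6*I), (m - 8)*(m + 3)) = 1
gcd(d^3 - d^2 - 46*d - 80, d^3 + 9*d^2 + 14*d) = d + 2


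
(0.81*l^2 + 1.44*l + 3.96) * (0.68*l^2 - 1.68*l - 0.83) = 0.5508*l^4 - 0.3816*l^3 - 0.3987*l^2 - 7.848*l - 3.2868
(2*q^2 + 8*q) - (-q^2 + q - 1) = 3*q^2 + 7*q + 1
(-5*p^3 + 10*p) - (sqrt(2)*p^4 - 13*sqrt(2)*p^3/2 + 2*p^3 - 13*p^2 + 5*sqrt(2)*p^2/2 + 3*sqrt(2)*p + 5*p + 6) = -sqrt(2)*p^4 - 7*p^3 + 13*sqrt(2)*p^3/2 - 5*sqrt(2)*p^2/2 + 13*p^2 - 3*sqrt(2)*p + 5*p - 6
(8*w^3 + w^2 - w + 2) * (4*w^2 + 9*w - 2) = 32*w^5 + 76*w^4 - 11*w^3 - 3*w^2 + 20*w - 4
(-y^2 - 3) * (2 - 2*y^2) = 2*y^4 + 4*y^2 - 6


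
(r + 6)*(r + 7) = r^2 + 13*r + 42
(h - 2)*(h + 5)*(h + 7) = h^3 + 10*h^2 + 11*h - 70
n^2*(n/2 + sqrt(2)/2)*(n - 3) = n^4/2 - 3*n^3/2 + sqrt(2)*n^3/2 - 3*sqrt(2)*n^2/2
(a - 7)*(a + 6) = a^2 - a - 42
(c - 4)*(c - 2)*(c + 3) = c^3 - 3*c^2 - 10*c + 24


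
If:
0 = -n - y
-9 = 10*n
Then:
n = -9/10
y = 9/10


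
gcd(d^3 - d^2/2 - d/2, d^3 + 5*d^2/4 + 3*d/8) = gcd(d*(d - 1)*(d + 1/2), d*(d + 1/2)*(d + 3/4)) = d^2 + d/2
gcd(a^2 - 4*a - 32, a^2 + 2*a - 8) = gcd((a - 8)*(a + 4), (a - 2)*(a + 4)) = a + 4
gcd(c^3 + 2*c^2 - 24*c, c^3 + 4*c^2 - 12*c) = c^2 + 6*c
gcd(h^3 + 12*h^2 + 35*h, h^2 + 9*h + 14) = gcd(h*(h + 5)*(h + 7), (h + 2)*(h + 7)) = h + 7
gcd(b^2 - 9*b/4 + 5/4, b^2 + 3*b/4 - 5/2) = b - 5/4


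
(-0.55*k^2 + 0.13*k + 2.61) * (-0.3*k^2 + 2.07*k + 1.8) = 0.165*k^4 - 1.1775*k^3 - 1.5039*k^2 + 5.6367*k + 4.698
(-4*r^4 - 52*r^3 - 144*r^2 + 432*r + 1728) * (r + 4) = -4*r^5 - 68*r^4 - 352*r^3 - 144*r^2 + 3456*r + 6912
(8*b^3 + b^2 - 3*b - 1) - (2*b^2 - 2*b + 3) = 8*b^3 - b^2 - b - 4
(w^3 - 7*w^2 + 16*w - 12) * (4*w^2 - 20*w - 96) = 4*w^5 - 48*w^4 + 108*w^3 + 304*w^2 - 1296*w + 1152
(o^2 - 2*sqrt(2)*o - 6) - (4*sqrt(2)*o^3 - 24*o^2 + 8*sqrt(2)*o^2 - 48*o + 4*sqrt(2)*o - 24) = -4*sqrt(2)*o^3 - 8*sqrt(2)*o^2 + 25*o^2 - 6*sqrt(2)*o + 48*o + 18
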